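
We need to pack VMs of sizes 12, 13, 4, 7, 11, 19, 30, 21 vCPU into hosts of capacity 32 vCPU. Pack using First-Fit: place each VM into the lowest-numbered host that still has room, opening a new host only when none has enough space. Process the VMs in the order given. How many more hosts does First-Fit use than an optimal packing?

1

First-Fit: [12,13,4] [7,11] [19] [30] [21] → 5 hosts.
Total size 117 vCPU; any packing needs at least ⌈117/32⌉ = 4 hosts.
An optimal packing achieves that bound: [30] [21,11] [19,13] [12,7,4] → 4 hosts.
Excess: 5 − 4 = 1.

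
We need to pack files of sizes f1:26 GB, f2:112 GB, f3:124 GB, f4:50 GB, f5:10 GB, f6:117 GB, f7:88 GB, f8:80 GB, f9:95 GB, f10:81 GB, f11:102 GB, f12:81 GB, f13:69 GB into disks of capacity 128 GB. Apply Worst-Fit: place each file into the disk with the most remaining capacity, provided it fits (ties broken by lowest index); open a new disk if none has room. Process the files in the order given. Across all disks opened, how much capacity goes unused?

373

f1 (26 GB) → disk 1 (remaining 102 GB)
f2 (112 GB) → disk 2 (remaining 16 GB)
f3 (124 GB) → disk 3 (remaining 4 GB)
f4 (50 GB) → disk 1 (remaining 52 GB)
f5 (10 GB) → disk 1 (remaining 42 GB)
f6 (117 GB) → disk 4 (remaining 11 GB)
f7 (88 GB) → disk 5 (remaining 40 GB)
f8 (80 GB) → disk 6 (remaining 48 GB)
f9 (95 GB) → disk 7 (remaining 33 GB)
f10 (81 GB) → disk 8 (remaining 47 GB)
f11 (102 GB) → disk 9 (remaining 26 GB)
f12 (81 GB) → disk 10 (remaining 47 GB)
f13 (69 GB) → disk 11 (remaining 59 GB)
11 disks × 128 GB = 1408 GB; used 1035 GB; unused 373 GB.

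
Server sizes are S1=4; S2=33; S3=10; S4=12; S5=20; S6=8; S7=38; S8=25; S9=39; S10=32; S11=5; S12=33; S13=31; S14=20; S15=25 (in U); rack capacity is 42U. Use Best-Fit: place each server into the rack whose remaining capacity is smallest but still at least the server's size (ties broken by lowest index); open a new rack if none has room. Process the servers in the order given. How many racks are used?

10

rack 1: place S1 (4U), 38U left
rack 1: place S2 (33U), 5U left
rack 2: place S3 (10U), 32U left
rack 2: place S4 (12U), 20U left
rack 2: place S5 (20U), 0U left
rack 3: place S6 (8U), 34U left
rack 4: place S7 (38U), 4U left
rack 3: place S8 (25U), 9U left
rack 5: place S9 (39U), 3U left
rack 6: place S10 (32U), 10U left
rack 1: place S11 (5U), 0U left
rack 7: place S12 (33U), 9U left
rack 8: place S13 (31U), 11U left
rack 9: place S14 (20U), 22U left
rack 10: place S15 (25U), 17U left
Final racks: [4,33,5] [10,12,20] [8,25] [38] [39] [32] [33] [31] [20] [25].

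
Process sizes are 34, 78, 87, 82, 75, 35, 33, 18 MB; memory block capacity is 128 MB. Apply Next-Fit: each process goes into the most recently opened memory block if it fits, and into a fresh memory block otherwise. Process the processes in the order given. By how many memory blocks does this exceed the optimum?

Next-Fit: [34,78] [87] [82] [75,35] [33,18] → 5 memory blocks.
Total size 442 MB; any packing needs at least ⌈442/128⌉ = 4 memory blocks.
An optimal packing achieves that bound: [87,35] [82,34] [78,33] [75,18] → 4 memory blocks.
Excess: 5 − 4 = 1.

1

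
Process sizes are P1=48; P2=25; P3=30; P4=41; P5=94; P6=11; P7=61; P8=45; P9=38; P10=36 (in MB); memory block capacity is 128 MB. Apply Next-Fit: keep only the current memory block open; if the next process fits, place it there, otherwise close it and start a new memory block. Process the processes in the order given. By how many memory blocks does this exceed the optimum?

Next-Fit: [48,25,30] [41] [94,11] [61,45] [38,36] → 5 memory blocks.
Total size 429 MB; any packing needs at least ⌈429/128⌉ = 4 memory blocks.
An optimal packing achieves that bound: [94,30] [61,48,11] [45,41,38] [36,25] → 4 memory blocks.
Excess: 5 − 4 = 1.

1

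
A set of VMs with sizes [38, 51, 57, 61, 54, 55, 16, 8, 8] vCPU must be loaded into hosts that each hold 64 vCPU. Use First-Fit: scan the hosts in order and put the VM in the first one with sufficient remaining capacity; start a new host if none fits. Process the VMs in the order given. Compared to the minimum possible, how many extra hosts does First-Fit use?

0

First-Fit: [38,16,8] [51,8] [57] [61] [54] [55] → 6 hosts.
Total size 348 vCPU; any packing needs at least ⌈348/64⌉ = 6 hosts.
So 6 is already optimal.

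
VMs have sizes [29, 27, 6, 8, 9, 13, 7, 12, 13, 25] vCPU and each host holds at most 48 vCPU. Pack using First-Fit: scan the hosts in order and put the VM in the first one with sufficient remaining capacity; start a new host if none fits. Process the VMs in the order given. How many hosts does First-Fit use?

host 1: place 29 vCPU, 19 vCPU left
host 2: place 27 vCPU, 21 vCPU left
host 1: place 6 vCPU, 13 vCPU left
host 1: place 8 vCPU, 5 vCPU left
host 2: place 9 vCPU, 12 vCPU left
host 3: place 13 vCPU, 35 vCPU left
host 2: place 7 vCPU, 5 vCPU left
host 3: place 12 vCPU, 23 vCPU left
host 3: place 13 vCPU, 10 vCPU left
host 4: place 25 vCPU, 23 vCPU left

4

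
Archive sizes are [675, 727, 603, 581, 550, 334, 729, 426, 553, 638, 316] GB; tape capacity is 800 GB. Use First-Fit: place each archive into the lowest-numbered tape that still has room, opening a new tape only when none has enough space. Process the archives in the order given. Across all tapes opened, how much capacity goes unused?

1868

Put 675 GB in tape 1; 125 GB remain.
Put 727 GB in tape 2; 73 GB remain.
Put 603 GB in tape 3; 197 GB remain.
Put 581 GB in tape 4; 219 GB remain.
Put 550 GB in tape 5; 250 GB remain.
Put 334 GB in tape 6; 466 GB remain.
Put 729 GB in tape 7; 71 GB remain.
Put 426 GB in tape 6; 40 GB remain.
Put 553 GB in tape 8; 247 GB remain.
Put 638 GB in tape 9; 162 GB remain.
Put 316 GB in tape 10; 484 GB remain.
10 tapes × 800 GB = 8000 GB; used 6132 GB; unused 1868 GB.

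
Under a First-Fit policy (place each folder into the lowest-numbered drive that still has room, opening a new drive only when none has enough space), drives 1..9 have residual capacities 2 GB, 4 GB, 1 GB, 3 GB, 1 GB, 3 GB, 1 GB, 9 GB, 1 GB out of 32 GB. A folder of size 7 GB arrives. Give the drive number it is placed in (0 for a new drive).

Drives with room: drive 8 (9 GB).
The first with room is drive 8.

8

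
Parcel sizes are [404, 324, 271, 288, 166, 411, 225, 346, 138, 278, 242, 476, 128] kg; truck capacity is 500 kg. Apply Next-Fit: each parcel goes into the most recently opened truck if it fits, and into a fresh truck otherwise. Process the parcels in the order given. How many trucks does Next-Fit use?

11 trucks

404 kg → truck 1 (remaining 96 kg)
324 kg → truck 2 (remaining 176 kg)
271 kg → truck 3 (remaining 229 kg)
288 kg → truck 4 (remaining 212 kg)
166 kg → truck 4 (remaining 46 kg)
411 kg → truck 5 (remaining 89 kg)
225 kg → truck 6 (remaining 275 kg)
346 kg → truck 7 (remaining 154 kg)
138 kg → truck 7 (remaining 16 kg)
278 kg → truck 8 (remaining 222 kg)
242 kg → truck 9 (remaining 258 kg)
476 kg → truck 10 (remaining 24 kg)
128 kg → truck 11 (remaining 372 kg)
Final trucks: [404] [324] [271] [288,166] [411] [225] [346,138] [278] [242] [476] [128].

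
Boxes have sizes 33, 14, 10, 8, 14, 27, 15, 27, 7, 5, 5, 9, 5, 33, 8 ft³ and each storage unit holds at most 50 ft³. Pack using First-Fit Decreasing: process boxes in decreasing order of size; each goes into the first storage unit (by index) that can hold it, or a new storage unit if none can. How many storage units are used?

5

Sorted descending: 33, 33, 27, 27, 15, 14, 14, 10, 9, 8, 8, 7, 5, 5, 5.
Put 33 ft³ in storage unit 1; 17 ft³ remain.
Put 33 ft³ in storage unit 2; 17 ft³ remain.
Put 27 ft³ in storage unit 3; 23 ft³ remain.
Put 27 ft³ in storage unit 4; 23 ft³ remain.
Put 15 ft³ in storage unit 1; 2 ft³ remain.
Put 14 ft³ in storage unit 2; 3 ft³ remain.
Put 14 ft³ in storage unit 3; 9 ft³ remain.
Put 10 ft³ in storage unit 4; 13 ft³ remain.
Put 9 ft³ in storage unit 3; 0 ft³ remain.
Put 8 ft³ in storage unit 4; 5 ft³ remain.
Put 8 ft³ in storage unit 5; 42 ft³ remain.
Put 7 ft³ in storage unit 5; 35 ft³ remain.
Put 5 ft³ in storage unit 4; 0 ft³ remain.
Put 5 ft³ in storage unit 5; 30 ft³ remain.
Put 5 ft³ in storage unit 5; 25 ft³ remain.
Final storage units: [33,15] [33,14] [27,14,9] [27,10,8,5] [8,7,5,5].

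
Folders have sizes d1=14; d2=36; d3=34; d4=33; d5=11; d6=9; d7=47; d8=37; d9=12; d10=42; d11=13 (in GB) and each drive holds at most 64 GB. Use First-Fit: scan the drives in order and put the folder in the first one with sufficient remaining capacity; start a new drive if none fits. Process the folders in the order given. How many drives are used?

6

drive 1: place d1 (14 GB), 50 GB left
drive 1: place d2 (36 GB), 14 GB left
drive 2: place d3 (34 GB), 30 GB left
drive 3: place d4 (33 GB), 31 GB left
drive 1: place d5 (11 GB), 3 GB left
drive 2: place d6 (9 GB), 21 GB left
drive 4: place d7 (47 GB), 17 GB left
drive 5: place d8 (37 GB), 27 GB left
drive 2: place d9 (12 GB), 9 GB left
drive 6: place d10 (42 GB), 22 GB left
drive 3: place d11 (13 GB), 18 GB left
Final drives: [14,36,11] [34,9,12] [33,13] [47] [37] [42].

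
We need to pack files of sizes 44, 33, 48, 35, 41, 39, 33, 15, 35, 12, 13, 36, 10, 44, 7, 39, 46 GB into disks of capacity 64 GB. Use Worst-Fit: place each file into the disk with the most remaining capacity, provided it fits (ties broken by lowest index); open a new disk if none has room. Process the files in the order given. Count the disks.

12

Put 44 GB in disk 1; 20 GB remain.
Put 33 GB in disk 2; 31 GB remain.
Put 48 GB in disk 3; 16 GB remain.
Put 35 GB in disk 4; 29 GB remain.
Put 41 GB in disk 5; 23 GB remain.
Put 39 GB in disk 6; 25 GB remain.
Put 33 GB in disk 7; 31 GB remain.
Put 15 GB in disk 2; 16 GB remain.
Put 35 GB in disk 8; 29 GB remain.
Put 12 GB in disk 7; 19 GB remain.
Put 13 GB in disk 4; 16 GB remain.
Put 36 GB in disk 9; 28 GB remain.
Put 10 GB in disk 8; 19 GB remain.
Put 44 GB in disk 10; 20 GB remain.
Put 7 GB in disk 9; 21 GB remain.
Put 39 GB in disk 11; 25 GB remain.
Put 46 GB in disk 12; 18 GB remain.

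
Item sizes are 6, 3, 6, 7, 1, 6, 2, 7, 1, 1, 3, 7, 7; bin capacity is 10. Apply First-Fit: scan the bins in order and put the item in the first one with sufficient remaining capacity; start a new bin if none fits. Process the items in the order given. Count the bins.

6 → bin 1 (remaining 4)
3 → bin 1 (remaining 1)
6 → bin 2 (remaining 4)
7 → bin 3 (remaining 3)
1 → bin 1 (remaining 0)
6 → bin 4 (remaining 4)
2 → bin 2 (remaining 2)
7 → bin 5 (remaining 3)
1 → bin 2 (remaining 1)
1 → bin 2 (remaining 0)
3 → bin 3 (remaining 0)
7 → bin 6 (remaining 3)
7 → bin 7 (remaining 3)

7 bins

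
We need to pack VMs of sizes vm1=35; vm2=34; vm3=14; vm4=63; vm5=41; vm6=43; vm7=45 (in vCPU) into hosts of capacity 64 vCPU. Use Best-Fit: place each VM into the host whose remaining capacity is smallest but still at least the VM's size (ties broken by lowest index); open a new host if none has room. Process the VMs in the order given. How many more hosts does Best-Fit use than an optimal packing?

Best-Fit: [35,14] [34] [63] [41] [43] [45] → 6 hosts.
6 VMs exceed 32 vCPU (half the capacity), and no two of those can share a host, so at least 6 hosts are needed.
So 6 is already optimal.

0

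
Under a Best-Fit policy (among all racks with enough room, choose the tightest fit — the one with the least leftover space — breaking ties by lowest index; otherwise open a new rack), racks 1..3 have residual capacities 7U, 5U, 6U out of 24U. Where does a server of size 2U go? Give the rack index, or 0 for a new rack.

2

Racks with room: rack 1 (7U), rack 2 (5U), rack 3 (6U).
Tightest fit is rack 2 with 5U free.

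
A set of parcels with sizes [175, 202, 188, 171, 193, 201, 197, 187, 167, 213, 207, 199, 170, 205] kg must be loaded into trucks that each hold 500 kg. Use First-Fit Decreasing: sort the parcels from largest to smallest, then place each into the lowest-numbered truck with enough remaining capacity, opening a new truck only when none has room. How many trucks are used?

7

Sorted descending: 213, 207, 205, 202, 201, 199, 197, 193, 188, 187, 175, 171, 170, 167.
213 kg → truck 1 (remaining 287 kg)
207 kg → truck 1 (remaining 80 kg)
205 kg → truck 2 (remaining 295 kg)
202 kg → truck 2 (remaining 93 kg)
201 kg → truck 3 (remaining 299 kg)
199 kg → truck 3 (remaining 100 kg)
197 kg → truck 4 (remaining 303 kg)
193 kg → truck 4 (remaining 110 kg)
188 kg → truck 5 (remaining 312 kg)
187 kg → truck 5 (remaining 125 kg)
175 kg → truck 6 (remaining 325 kg)
171 kg → truck 6 (remaining 154 kg)
170 kg → truck 7 (remaining 330 kg)
167 kg → truck 7 (remaining 163 kg)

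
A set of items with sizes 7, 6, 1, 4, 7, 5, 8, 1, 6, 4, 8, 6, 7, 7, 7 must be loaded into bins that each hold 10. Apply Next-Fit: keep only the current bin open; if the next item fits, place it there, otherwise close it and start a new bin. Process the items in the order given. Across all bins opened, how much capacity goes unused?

7 → bin 1 (remaining 3)
6 → bin 2 (remaining 4)
1 → bin 2 (remaining 3)
4 → bin 3 (remaining 6)
7 → bin 4 (remaining 3)
5 → bin 5 (remaining 5)
8 → bin 6 (remaining 2)
1 → bin 6 (remaining 1)
6 → bin 7 (remaining 4)
4 → bin 7 (remaining 0)
8 → bin 8 (remaining 2)
6 → bin 9 (remaining 4)
7 → bin 10 (remaining 3)
7 → bin 11 (remaining 3)
7 → bin 12 (remaining 3)
12 bins × 10 = 120; used 84; unused 36.

36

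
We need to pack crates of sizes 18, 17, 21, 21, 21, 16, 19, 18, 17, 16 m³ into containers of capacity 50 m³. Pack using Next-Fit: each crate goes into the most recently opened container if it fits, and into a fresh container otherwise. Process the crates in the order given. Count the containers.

5 containers

18 m³ → container 1 (remaining 32 m³)
17 m³ → container 1 (remaining 15 m³)
21 m³ → container 2 (remaining 29 m³)
21 m³ → container 2 (remaining 8 m³)
21 m³ → container 3 (remaining 29 m³)
16 m³ → container 3 (remaining 13 m³)
19 m³ → container 4 (remaining 31 m³)
18 m³ → container 4 (remaining 13 m³)
17 m³ → container 5 (remaining 33 m³)
16 m³ → container 5 (remaining 17 m³)
Final containers: [18,17] [21,21] [21,16] [19,18] [17,16].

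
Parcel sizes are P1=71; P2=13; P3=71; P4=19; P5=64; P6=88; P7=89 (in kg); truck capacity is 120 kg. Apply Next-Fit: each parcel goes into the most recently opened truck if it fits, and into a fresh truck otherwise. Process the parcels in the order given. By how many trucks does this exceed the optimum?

Next-Fit: [71,13] [71,19] [64] [88] [89] → 5 trucks.
5 parcels exceed 60 kg (half the capacity), and no two of those can share a truck, so at least 5 trucks are needed.
So 5 is already optimal.

0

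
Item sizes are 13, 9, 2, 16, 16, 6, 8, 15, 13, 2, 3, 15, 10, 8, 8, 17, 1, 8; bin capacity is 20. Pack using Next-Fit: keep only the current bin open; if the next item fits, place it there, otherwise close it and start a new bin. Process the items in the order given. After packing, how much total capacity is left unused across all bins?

70

bin 1: place 13, 7 left
bin 2: place 9, 11 left
bin 2: place 2, 9 left
bin 3: place 16, 4 left
bin 4: place 16, 4 left
bin 5: place 6, 14 left
bin 5: place 8, 6 left
bin 6: place 15, 5 left
bin 7: place 13, 7 left
bin 7: place 2, 5 left
bin 7: place 3, 2 left
bin 8: place 15, 5 left
bin 9: place 10, 10 left
bin 9: place 8, 2 left
bin 10: place 8, 12 left
bin 11: place 17, 3 left
bin 11: place 1, 2 left
bin 12: place 8, 12 left
12 bins × 20 = 240; used 170; unused 70.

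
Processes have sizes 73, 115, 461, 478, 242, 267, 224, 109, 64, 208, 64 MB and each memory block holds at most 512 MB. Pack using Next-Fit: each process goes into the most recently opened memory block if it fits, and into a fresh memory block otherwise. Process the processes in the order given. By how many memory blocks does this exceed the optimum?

1

Next-Fit: [73,115] [461] [478] [242,267] [224,109,64] [208,64] → 6 memory blocks.
Total size 2305 MB; any packing needs at least ⌈2305/512⌉ = 5 memory blocks.
An optimal packing achieves that bound: [478] [461] [267,242] [224,208,73] [115,109,64,64] → 5 memory blocks.
Excess: 6 − 5 = 1.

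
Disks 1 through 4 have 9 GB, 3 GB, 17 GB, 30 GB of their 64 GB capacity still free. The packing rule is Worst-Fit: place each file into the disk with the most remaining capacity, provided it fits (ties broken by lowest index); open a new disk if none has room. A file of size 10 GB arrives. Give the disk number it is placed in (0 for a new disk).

4

Disks with room: disk 3 (17 GB), disk 4 (30 GB).
Most room is disk 4 with 30 GB free.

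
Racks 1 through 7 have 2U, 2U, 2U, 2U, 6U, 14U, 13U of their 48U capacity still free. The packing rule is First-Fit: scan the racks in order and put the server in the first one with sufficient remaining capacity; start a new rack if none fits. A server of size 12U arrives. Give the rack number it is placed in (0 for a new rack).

6

Racks with room: rack 6 (14U), rack 7 (13U).
The first with room is rack 6.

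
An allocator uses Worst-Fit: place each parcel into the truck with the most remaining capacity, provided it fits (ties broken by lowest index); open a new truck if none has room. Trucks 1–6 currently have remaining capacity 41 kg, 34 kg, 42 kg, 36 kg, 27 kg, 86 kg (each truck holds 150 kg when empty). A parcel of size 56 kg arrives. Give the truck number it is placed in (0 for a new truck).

6

Trucks with room: truck 6 (86 kg).
Most room is truck 6 with 86 kg free.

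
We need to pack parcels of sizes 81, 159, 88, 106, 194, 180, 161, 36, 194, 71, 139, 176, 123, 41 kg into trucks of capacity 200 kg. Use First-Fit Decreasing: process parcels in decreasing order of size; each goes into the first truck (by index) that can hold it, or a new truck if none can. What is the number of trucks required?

10

Sorted descending: 194, 194, 180, 176, 161, 159, 139, 123, 106, 88, 81, 71, 41, 36.
Put 194 kg in truck 1; 6 kg remain.
Put 194 kg in truck 2; 6 kg remain.
Put 180 kg in truck 3; 20 kg remain.
Put 176 kg in truck 4; 24 kg remain.
Put 161 kg in truck 5; 39 kg remain.
Put 159 kg in truck 6; 41 kg remain.
Put 139 kg in truck 7; 61 kg remain.
Put 123 kg in truck 8; 77 kg remain.
Put 106 kg in truck 9; 94 kg remain.
Put 88 kg in truck 9; 6 kg remain.
Put 81 kg in truck 10; 119 kg remain.
Put 71 kg in truck 8; 6 kg remain.
Put 41 kg in truck 6; 0 kg remain.
Put 36 kg in truck 5; 3 kg remain.
Final trucks: [194] [194] [180] [176] [161,36] [159,41] [139] [123,71] [106,88] [81].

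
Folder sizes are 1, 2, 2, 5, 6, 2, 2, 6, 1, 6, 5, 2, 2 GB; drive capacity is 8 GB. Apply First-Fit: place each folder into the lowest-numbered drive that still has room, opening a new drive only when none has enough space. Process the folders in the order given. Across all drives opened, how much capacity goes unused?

Put 1 GB in drive 1; 7 GB remain.
Put 2 GB in drive 1; 5 GB remain.
Put 2 GB in drive 1; 3 GB remain.
Put 5 GB in drive 2; 3 GB remain.
Put 6 GB in drive 3; 2 GB remain.
Put 2 GB in drive 1; 1 GB remain.
Put 2 GB in drive 2; 1 GB remain.
Put 6 GB in drive 4; 2 GB remain.
Put 1 GB in drive 1; 0 GB remain.
Put 6 GB in drive 5; 2 GB remain.
Put 5 GB in drive 6; 3 GB remain.
Put 2 GB in drive 3; 0 GB remain.
Put 2 GB in drive 4; 0 GB remain.
6 drives × 8 GB = 48 GB; used 42 GB; unused 6 GB.

6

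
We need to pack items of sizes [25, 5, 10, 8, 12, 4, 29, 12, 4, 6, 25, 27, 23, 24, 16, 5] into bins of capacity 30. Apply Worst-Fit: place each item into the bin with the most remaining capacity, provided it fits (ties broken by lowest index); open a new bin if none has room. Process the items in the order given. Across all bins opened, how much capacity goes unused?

25 → bin 1 (remaining 5)
5 → bin 1 (remaining 0)
10 → bin 2 (remaining 20)
8 → bin 2 (remaining 12)
12 → bin 2 (remaining 0)
4 → bin 3 (remaining 26)
29 → bin 4 (remaining 1)
12 → bin 3 (remaining 14)
4 → bin 3 (remaining 10)
6 → bin 3 (remaining 4)
25 → bin 5 (remaining 5)
27 → bin 6 (remaining 3)
23 → bin 7 (remaining 7)
24 → bin 8 (remaining 6)
16 → bin 9 (remaining 14)
5 → bin 9 (remaining 9)
9 bins × 30 = 270; used 235; unused 35.

35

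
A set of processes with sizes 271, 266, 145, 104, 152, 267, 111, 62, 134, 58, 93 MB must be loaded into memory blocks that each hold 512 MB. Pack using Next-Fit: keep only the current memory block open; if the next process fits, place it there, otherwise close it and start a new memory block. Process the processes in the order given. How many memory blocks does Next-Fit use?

5

Put 271 MB in memory block 1; 241 MB remain.
Put 266 MB in memory block 2; 246 MB remain.
Put 145 MB in memory block 2; 101 MB remain.
Put 104 MB in memory block 3; 408 MB remain.
Put 152 MB in memory block 3; 256 MB remain.
Put 267 MB in memory block 4; 245 MB remain.
Put 111 MB in memory block 4; 134 MB remain.
Put 62 MB in memory block 4; 72 MB remain.
Put 134 MB in memory block 5; 378 MB remain.
Put 58 MB in memory block 5; 320 MB remain.
Put 93 MB in memory block 5; 227 MB remain.
Final memory blocks: [271] [266,145] [104,152] [267,111,62] [134,58,93].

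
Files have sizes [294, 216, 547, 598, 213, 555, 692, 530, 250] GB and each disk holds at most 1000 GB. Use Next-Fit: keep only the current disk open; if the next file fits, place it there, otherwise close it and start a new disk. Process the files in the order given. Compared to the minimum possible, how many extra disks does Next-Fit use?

1

Next-Fit: [294,216] [547] [598,213] [555] [692] [530,250] → 6 disks.
5 files exceed 500 GB (half the capacity), and no two of those can share a disk, so at least 5 disks are needed.
An optimal packing achieves that bound: [692,294] [598,250] [555,216,213] [547] [530] → 5 disks.
Excess: 6 − 5 = 1.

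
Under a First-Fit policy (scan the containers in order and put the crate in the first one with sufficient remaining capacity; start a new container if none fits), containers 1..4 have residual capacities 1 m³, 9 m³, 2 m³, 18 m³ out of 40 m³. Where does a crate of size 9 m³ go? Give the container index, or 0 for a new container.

2

Containers with room: container 2 (9 m³), container 4 (18 m³).
The first with room is container 2.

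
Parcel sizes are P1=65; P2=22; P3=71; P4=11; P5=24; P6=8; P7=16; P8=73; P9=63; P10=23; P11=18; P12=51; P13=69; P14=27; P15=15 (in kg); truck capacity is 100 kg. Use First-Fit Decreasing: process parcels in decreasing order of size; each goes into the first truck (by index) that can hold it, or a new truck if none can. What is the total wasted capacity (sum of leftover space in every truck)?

44

Sorted descending: 73, 71, 69, 65, 63, 51, 27, 24, 23, 22, 18, 16, 15, 11, 8.
73 kg → truck 1 (remaining 27 kg)
71 kg → truck 2 (remaining 29 kg)
69 kg → truck 3 (remaining 31 kg)
65 kg → truck 4 (remaining 35 kg)
63 kg → truck 5 (remaining 37 kg)
51 kg → truck 6 (remaining 49 kg)
27 kg → truck 1 (remaining 0 kg)
24 kg → truck 2 (remaining 5 kg)
23 kg → truck 3 (remaining 8 kg)
22 kg → truck 4 (remaining 13 kg)
18 kg → truck 5 (remaining 19 kg)
16 kg → truck 5 (remaining 3 kg)
15 kg → truck 6 (remaining 34 kg)
11 kg → truck 4 (remaining 2 kg)
8 kg → truck 3 (remaining 0 kg)
6 trucks × 100 kg = 600 kg; used 556 kg; unused 44 kg.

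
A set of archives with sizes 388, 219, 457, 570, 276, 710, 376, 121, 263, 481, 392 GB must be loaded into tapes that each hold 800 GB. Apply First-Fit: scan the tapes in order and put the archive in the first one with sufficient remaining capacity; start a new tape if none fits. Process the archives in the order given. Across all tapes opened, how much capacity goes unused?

1347

388 GB → tape 1 (remaining 412 GB)
219 GB → tape 1 (remaining 193 GB)
457 GB → tape 2 (remaining 343 GB)
570 GB → tape 3 (remaining 230 GB)
276 GB → tape 2 (remaining 67 GB)
710 GB → tape 4 (remaining 90 GB)
376 GB → tape 5 (remaining 424 GB)
121 GB → tape 1 (remaining 72 GB)
263 GB → tape 5 (remaining 161 GB)
481 GB → tape 6 (remaining 319 GB)
392 GB → tape 7 (remaining 408 GB)
7 tapes × 800 GB = 5600 GB; used 4253 GB; unused 1347 GB.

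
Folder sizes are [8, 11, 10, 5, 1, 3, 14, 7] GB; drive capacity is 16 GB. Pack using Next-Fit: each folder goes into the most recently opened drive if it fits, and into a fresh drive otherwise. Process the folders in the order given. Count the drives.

8 GB → drive 1 (remaining 8 GB)
11 GB → drive 2 (remaining 5 GB)
10 GB → drive 3 (remaining 6 GB)
5 GB → drive 3 (remaining 1 GB)
1 GB → drive 3 (remaining 0 GB)
3 GB → drive 4 (remaining 13 GB)
14 GB → drive 5 (remaining 2 GB)
7 GB → drive 6 (remaining 9 GB)

6 drives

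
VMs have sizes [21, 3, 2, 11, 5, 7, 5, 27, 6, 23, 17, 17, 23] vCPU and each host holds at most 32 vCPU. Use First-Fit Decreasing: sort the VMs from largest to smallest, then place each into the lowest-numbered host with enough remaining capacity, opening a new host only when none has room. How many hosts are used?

6

Sorted descending: 27, 23, 23, 21, 17, 17, 11, 7, 6, 5, 5, 3, 2.
Put 27 vCPU in host 1; 5 vCPU remain.
Put 23 vCPU in host 2; 9 vCPU remain.
Put 23 vCPU in host 3; 9 vCPU remain.
Put 21 vCPU in host 4; 11 vCPU remain.
Put 17 vCPU in host 5; 15 vCPU remain.
Put 17 vCPU in host 6; 15 vCPU remain.
Put 11 vCPU in host 4; 0 vCPU remain.
Put 7 vCPU in host 2; 2 vCPU remain.
Put 6 vCPU in host 3; 3 vCPU remain.
Put 5 vCPU in host 1; 0 vCPU remain.
Put 5 vCPU in host 5; 10 vCPU remain.
Put 3 vCPU in host 3; 0 vCPU remain.
Put 2 vCPU in host 2; 0 vCPU remain.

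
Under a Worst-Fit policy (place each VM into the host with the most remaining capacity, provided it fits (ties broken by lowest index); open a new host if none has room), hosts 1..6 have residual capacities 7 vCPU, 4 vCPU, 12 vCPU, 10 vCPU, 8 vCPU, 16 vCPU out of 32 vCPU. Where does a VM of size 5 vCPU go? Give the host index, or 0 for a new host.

Hosts with room: host 1 (7 vCPU), host 3 (12 vCPU), host 4 (10 vCPU), host 5 (8 vCPU), host 6 (16 vCPU).
Most room is host 6 with 16 vCPU free.

6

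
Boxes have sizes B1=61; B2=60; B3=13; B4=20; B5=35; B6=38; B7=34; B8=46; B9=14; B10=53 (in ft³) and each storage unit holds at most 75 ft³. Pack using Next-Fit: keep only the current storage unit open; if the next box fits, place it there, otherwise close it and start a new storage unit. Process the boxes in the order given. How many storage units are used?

storage unit 1: place B1 (61 ft³), 14 ft³ left
storage unit 2: place B2 (60 ft³), 15 ft³ left
storage unit 2: place B3 (13 ft³), 2 ft³ left
storage unit 3: place B4 (20 ft³), 55 ft³ left
storage unit 3: place B5 (35 ft³), 20 ft³ left
storage unit 4: place B6 (38 ft³), 37 ft³ left
storage unit 4: place B7 (34 ft³), 3 ft³ left
storage unit 5: place B8 (46 ft³), 29 ft³ left
storage unit 5: place B9 (14 ft³), 15 ft³ left
storage unit 6: place B10 (53 ft³), 22 ft³ left

6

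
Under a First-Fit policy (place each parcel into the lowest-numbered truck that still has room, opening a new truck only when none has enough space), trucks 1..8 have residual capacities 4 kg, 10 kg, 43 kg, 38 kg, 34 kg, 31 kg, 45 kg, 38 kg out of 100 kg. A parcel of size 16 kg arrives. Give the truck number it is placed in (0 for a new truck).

3

Trucks with room: truck 3 (43 kg), truck 4 (38 kg), truck 5 (34 kg), truck 6 (31 kg), truck 7 (45 kg), truck 8 (38 kg).
The first with room is truck 3.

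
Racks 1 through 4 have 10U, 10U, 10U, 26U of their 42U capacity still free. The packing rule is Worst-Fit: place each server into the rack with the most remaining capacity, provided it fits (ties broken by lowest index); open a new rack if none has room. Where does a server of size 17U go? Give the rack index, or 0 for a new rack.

Racks with room: rack 4 (26U).
Most room is rack 4 with 26U free.

4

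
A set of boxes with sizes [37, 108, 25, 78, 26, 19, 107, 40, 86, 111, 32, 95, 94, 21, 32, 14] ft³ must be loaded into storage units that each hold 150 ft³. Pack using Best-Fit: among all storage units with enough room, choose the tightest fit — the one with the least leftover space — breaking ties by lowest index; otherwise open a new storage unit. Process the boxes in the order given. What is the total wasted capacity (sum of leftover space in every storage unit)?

125

37 ft³ → storage unit 1 (remaining 113 ft³)
108 ft³ → storage unit 1 (remaining 5 ft³)
25 ft³ → storage unit 2 (remaining 125 ft³)
78 ft³ → storage unit 2 (remaining 47 ft³)
26 ft³ → storage unit 2 (remaining 21 ft³)
19 ft³ → storage unit 2 (remaining 2 ft³)
107 ft³ → storage unit 3 (remaining 43 ft³)
40 ft³ → storage unit 3 (remaining 3 ft³)
86 ft³ → storage unit 4 (remaining 64 ft³)
111 ft³ → storage unit 5 (remaining 39 ft³)
32 ft³ → storage unit 5 (remaining 7 ft³)
95 ft³ → storage unit 6 (remaining 55 ft³)
94 ft³ → storage unit 7 (remaining 56 ft³)
21 ft³ → storage unit 6 (remaining 34 ft³)
32 ft³ → storage unit 6 (remaining 2 ft³)
14 ft³ → storage unit 7 (remaining 42 ft³)
7 storage units × 150 ft³ = 1050 ft³; used 925 ft³; unused 125 ft³.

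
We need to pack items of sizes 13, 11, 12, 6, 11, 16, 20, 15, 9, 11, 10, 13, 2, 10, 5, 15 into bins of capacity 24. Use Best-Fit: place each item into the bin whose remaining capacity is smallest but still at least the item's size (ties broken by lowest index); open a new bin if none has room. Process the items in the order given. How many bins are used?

9

bin 1: place 13, 11 left
bin 1: place 11, 0 left
bin 2: place 12, 12 left
bin 2: place 6, 6 left
bin 3: place 11, 13 left
bin 4: place 16, 8 left
bin 5: place 20, 4 left
bin 6: place 15, 9 left
bin 6: place 9, 0 left
bin 3: place 11, 2 left
bin 7: place 10, 14 left
bin 7: place 13, 1 left
bin 3: place 2, 0 left
bin 8: place 10, 14 left
bin 2: place 5, 1 left
bin 9: place 15, 9 left
Final bins: [13,11] [12,6,5] [11,11,2] [16] [20] [15,9] [10,13] [10] [15].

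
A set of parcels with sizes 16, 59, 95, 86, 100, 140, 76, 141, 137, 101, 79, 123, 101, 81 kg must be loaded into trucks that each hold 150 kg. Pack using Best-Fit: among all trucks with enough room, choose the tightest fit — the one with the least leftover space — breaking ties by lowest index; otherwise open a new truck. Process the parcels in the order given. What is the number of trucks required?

truck 1: place 16 kg, 134 kg left
truck 1: place 59 kg, 75 kg left
truck 2: place 95 kg, 55 kg left
truck 3: place 86 kg, 64 kg left
truck 4: place 100 kg, 50 kg left
truck 5: place 140 kg, 10 kg left
truck 6: place 76 kg, 74 kg left
truck 7: place 141 kg, 9 kg left
truck 8: place 137 kg, 13 kg left
truck 9: place 101 kg, 49 kg left
truck 10: place 79 kg, 71 kg left
truck 11: place 123 kg, 27 kg left
truck 12: place 101 kg, 49 kg left
truck 13: place 81 kg, 69 kg left

13 trucks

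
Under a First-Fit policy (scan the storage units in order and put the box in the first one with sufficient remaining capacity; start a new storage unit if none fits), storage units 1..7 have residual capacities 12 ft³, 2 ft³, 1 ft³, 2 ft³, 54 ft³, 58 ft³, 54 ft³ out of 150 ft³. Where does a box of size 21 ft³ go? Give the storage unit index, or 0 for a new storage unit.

Storage units with room: storage unit 5 (54 ft³), storage unit 6 (58 ft³), storage unit 7 (54 ft³).
The first with room is storage unit 5.

5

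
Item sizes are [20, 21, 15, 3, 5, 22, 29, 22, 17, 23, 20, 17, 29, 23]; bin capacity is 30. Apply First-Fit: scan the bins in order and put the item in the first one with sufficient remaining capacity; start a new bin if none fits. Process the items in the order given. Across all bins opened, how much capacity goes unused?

Put 20 in bin 1; 10 remain.
Put 21 in bin 2; 9 remain.
Put 15 in bin 3; 15 remain.
Put 3 in bin 1; 7 remain.
Put 5 in bin 1; 2 remain.
Put 22 in bin 4; 8 remain.
Put 29 in bin 5; 1 remain.
Put 22 in bin 6; 8 remain.
Put 17 in bin 7; 13 remain.
Put 23 in bin 8; 7 remain.
Put 20 in bin 9; 10 remain.
Put 17 in bin 10; 13 remain.
Put 29 in bin 11; 1 remain.
Put 23 in bin 12; 7 remain.
12 bins × 30 = 360; used 266; unused 94.

94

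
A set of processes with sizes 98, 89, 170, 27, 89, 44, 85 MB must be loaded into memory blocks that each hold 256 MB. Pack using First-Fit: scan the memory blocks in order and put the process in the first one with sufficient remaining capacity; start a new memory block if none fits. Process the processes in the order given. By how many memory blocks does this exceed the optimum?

0

First-Fit: [98,89,27] [170,44] [89,85] → 3 memory blocks.
Total size 602 MB; any packing needs at least ⌈602/256⌉ = 3 memory blocks.
So 3 is already optimal.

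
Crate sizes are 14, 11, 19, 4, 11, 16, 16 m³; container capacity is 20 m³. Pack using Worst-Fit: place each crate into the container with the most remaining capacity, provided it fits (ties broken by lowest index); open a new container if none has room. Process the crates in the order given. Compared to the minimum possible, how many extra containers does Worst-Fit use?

Worst-Fit: [14] [11,4] [19] [11] [16] [16] → 6 containers.
6 crates exceed 10 m³ (half the capacity), and no two of those can share a container, so at least 6 containers are needed.
So 6 is already optimal.

0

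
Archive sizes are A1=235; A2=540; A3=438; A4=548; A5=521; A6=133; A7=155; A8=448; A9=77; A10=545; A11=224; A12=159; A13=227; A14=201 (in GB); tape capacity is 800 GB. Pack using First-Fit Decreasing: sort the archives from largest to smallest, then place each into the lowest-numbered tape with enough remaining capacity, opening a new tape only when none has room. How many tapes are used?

6

Sorted descending: 548, 545, 540, 521, 448, 438, 235, 227, 224, 201, 159, 155, 133, 77.
548 GB → tape 1 (remaining 252 GB)
545 GB → tape 2 (remaining 255 GB)
540 GB → tape 3 (remaining 260 GB)
521 GB → tape 4 (remaining 279 GB)
448 GB → tape 5 (remaining 352 GB)
438 GB → tape 6 (remaining 362 GB)
235 GB → tape 1 (remaining 17 GB)
227 GB → tape 2 (remaining 28 GB)
224 GB → tape 3 (remaining 36 GB)
201 GB → tape 4 (remaining 78 GB)
159 GB → tape 5 (remaining 193 GB)
155 GB → tape 5 (remaining 38 GB)
133 GB → tape 6 (remaining 229 GB)
77 GB → tape 4 (remaining 1 GB)
Final tapes: [548,235] [545,227] [540,224] [521,201,77] [448,159,155] [438,133].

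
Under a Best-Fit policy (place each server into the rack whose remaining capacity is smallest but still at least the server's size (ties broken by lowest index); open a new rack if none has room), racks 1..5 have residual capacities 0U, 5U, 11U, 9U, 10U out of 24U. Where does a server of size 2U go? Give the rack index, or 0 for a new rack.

2

Racks with room: rack 2 (5U), rack 3 (11U), rack 4 (9U), rack 5 (10U).
Tightest fit is rack 2 with 5U free.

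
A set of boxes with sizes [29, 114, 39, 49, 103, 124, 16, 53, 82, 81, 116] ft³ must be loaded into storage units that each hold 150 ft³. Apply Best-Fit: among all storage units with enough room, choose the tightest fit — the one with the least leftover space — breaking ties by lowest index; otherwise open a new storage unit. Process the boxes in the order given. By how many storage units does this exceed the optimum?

Best-Fit: [29,114] [39,49,53] [103] [124,16] [82] [81] [116] → 7 storage units.
Total size 806 ft³; any packing needs at least ⌈806/150⌉ = 6 storage units.
An optimal packing achieves that bound: [124,16] [116,29] [114] [103,39] [82,53] [81,49] → 6 storage units.
Excess: 7 − 6 = 1.

1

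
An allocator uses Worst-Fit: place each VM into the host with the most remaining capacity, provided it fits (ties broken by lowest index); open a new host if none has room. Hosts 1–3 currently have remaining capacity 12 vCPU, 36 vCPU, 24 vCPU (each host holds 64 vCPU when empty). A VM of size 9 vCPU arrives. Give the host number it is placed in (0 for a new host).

2

Hosts with room: host 1 (12 vCPU), host 2 (36 vCPU), host 3 (24 vCPU).
Most room is host 2 with 36 vCPU free.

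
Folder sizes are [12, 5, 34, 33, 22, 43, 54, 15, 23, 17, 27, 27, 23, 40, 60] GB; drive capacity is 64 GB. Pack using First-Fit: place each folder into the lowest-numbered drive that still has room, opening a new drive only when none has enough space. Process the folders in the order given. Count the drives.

drive 1: place 12 GB, 52 GB left
drive 1: place 5 GB, 47 GB left
drive 1: place 34 GB, 13 GB left
drive 2: place 33 GB, 31 GB left
drive 2: place 22 GB, 9 GB left
drive 3: place 43 GB, 21 GB left
drive 4: place 54 GB, 10 GB left
drive 3: place 15 GB, 6 GB left
drive 5: place 23 GB, 41 GB left
drive 5: place 17 GB, 24 GB left
drive 6: place 27 GB, 37 GB left
drive 6: place 27 GB, 10 GB left
drive 5: place 23 GB, 1 GB left
drive 7: place 40 GB, 24 GB left
drive 8: place 60 GB, 4 GB left

8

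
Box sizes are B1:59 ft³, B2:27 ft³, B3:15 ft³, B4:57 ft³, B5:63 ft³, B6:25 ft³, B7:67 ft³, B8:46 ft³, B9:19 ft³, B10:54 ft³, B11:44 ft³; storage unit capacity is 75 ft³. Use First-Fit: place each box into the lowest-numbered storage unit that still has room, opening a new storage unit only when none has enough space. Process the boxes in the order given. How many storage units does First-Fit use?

8 storage units

Put B1 (59 ft³) in storage unit 1; 16 ft³ remain.
Put B2 (27 ft³) in storage unit 2; 48 ft³ remain.
Put B3 (15 ft³) in storage unit 1; 1 ft³ remain.
Put B4 (57 ft³) in storage unit 3; 18 ft³ remain.
Put B5 (63 ft³) in storage unit 4; 12 ft³ remain.
Put B6 (25 ft³) in storage unit 2; 23 ft³ remain.
Put B7 (67 ft³) in storage unit 5; 8 ft³ remain.
Put B8 (46 ft³) in storage unit 6; 29 ft³ remain.
Put B9 (19 ft³) in storage unit 2; 4 ft³ remain.
Put B10 (54 ft³) in storage unit 7; 21 ft³ remain.
Put B11 (44 ft³) in storage unit 8; 31 ft³ remain.
Final storage units: [59,15] [27,25,19] [57] [63] [67] [46] [54] [44].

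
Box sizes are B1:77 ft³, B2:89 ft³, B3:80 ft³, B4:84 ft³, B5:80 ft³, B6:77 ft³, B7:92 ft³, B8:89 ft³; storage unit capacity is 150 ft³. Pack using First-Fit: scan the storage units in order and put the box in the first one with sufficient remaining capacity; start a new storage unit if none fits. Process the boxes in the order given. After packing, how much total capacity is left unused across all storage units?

storage unit 1: place B1 (77 ft³), 73 ft³ left
storage unit 2: place B2 (89 ft³), 61 ft³ left
storage unit 3: place B3 (80 ft³), 70 ft³ left
storage unit 4: place B4 (84 ft³), 66 ft³ left
storage unit 5: place B5 (80 ft³), 70 ft³ left
storage unit 6: place B6 (77 ft³), 73 ft³ left
storage unit 7: place B7 (92 ft³), 58 ft³ left
storage unit 8: place B8 (89 ft³), 61 ft³ left
8 storage units × 150 ft³ = 1200 ft³; used 668 ft³; unused 532 ft³.

532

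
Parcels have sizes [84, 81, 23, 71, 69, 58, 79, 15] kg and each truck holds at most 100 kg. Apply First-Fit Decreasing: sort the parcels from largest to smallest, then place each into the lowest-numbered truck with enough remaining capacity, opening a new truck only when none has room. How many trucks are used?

6 trucks

Sorted descending: 84, 81, 79, 71, 69, 58, 23, 15.
84 kg → truck 1 (remaining 16 kg)
81 kg → truck 2 (remaining 19 kg)
79 kg → truck 3 (remaining 21 kg)
71 kg → truck 4 (remaining 29 kg)
69 kg → truck 5 (remaining 31 kg)
58 kg → truck 6 (remaining 42 kg)
23 kg → truck 4 (remaining 6 kg)
15 kg → truck 1 (remaining 1 kg)
Final trucks: [84,15] [81] [79] [71,23] [69] [58].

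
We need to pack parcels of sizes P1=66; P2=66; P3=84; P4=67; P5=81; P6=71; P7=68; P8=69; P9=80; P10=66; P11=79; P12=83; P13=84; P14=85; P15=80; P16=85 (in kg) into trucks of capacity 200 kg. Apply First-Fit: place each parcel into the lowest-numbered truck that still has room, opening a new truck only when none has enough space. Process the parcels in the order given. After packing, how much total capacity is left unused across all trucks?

truck 1: place P1 (66 kg), 134 kg left
truck 1: place P2 (66 kg), 68 kg left
truck 2: place P3 (84 kg), 116 kg left
truck 1: place P4 (67 kg), 1 kg left
truck 2: place P5 (81 kg), 35 kg left
truck 3: place P6 (71 kg), 129 kg left
truck 3: place P7 (68 kg), 61 kg left
truck 4: place P8 (69 kg), 131 kg left
truck 4: place P9 (80 kg), 51 kg left
truck 5: place P10 (66 kg), 134 kg left
truck 5: place P11 (79 kg), 55 kg left
truck 6: place P12 (83 kg), 117 kg left
truck 6: place P13 (84 kg), 33 kg left
truck 7: place P14 (85 kg), 115 kg left
truck 7: place P15 (80 kg), 35 kg left
truck 8: place P16 (85 kg), 115 kg left
8 trucks × 200 kg = 1600 kg; used 1214 kg; unused 386 kg.

386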